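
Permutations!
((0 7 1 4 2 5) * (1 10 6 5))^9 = (0 5 6 10 7)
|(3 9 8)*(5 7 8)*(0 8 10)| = 7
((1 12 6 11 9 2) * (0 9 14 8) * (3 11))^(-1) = (0 8 14 11 3 6 12 1 2 9)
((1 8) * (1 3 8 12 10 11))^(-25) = ((1 12 10 11)(3 8))^(-25) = (1 11 10 12)(3 8)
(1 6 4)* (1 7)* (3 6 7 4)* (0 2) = (0 2)(1 7)(3 6) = [2, 7, 0, 6, 4, 5, 3, 1]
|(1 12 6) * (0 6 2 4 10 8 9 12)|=|(0 6 1)(2 4 10 8 9 12)|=6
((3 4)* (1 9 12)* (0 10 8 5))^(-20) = (1 9 12)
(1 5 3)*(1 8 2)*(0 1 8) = (0 1 5 3)(2 8) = [1, 5, 8, 0, 4, 3, 6, 7, 2]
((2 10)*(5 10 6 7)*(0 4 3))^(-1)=((0 4 3)(2 6 7 5 10))^(-1)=(0 3 4)(2 10 5 7 6)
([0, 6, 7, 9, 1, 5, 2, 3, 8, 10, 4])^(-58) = (1 10 3 2)(4 9 7 6)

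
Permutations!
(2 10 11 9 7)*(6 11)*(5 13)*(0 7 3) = [7, 1, 10, 0, 4, 13, 11, 2, 8, 3, 6, 9, 12, 5] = (0 7 2 10 6 11 9 3)(5 13)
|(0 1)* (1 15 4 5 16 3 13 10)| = 9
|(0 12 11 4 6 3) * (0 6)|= 4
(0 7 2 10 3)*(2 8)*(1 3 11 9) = [7, 3, 10, 0, 4, 5, 6, 8, 2, 1, 11, 9] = (0 7 8 2 10 11 9 1 3)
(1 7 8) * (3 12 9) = (1 7 8)(3 12 9) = [0, 7, 2, 12, 4, 5, 6, 8, 1, 3, 10, 11, 9]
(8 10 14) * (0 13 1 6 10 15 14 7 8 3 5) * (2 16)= (0 13 1 6 10 7 8 15 14 3 5)(2 16)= [13, 6, 16, 5, 4, 0, 10, 8, 15, 9, 7, 11, 12, 1, 3, 14, 2]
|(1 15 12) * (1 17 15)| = 3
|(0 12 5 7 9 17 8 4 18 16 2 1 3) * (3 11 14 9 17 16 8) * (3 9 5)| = 9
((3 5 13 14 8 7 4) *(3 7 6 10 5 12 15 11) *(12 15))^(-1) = ((3 15 11)(4 7)(5 13 14 8 6 10))^(-1) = (3 11 15)(4 7)(5 10 6 8 14 13)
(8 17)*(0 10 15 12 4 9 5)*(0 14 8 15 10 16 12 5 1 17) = (0 16 12 4 9 1 17 15 5 14 8) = [16, 17, 2, 3, 9, 14, 6, 7, 0, 1, 10, 11, 4, 13, 8, 5, 12, 15]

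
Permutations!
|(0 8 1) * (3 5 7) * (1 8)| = 6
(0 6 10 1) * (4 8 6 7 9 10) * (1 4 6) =(0 7 9 10 4 8 1) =[7, 0, 2, 3, 8, 5, 6, 9, 1, 10, 4]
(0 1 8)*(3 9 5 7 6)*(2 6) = [1, 8, 6, 9, 4, 7, 3, 2, 0, 5] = (0 1 8)(2 6 3 9 5 7)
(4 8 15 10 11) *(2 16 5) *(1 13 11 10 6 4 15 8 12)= [0, 13, 16, 3, 12, 2, 4, 7, 8, 9, 10, 15, 1, 11, 14, 6, 5]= (1 13 11 15 6 4 12)(2 16 5)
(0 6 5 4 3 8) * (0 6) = [0, 1, 2, 8, 3, 4, 5, 7, 6] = (3 8 6 5 4)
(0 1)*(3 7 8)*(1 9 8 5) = (0 9 8 3 7 5 1) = [9, 0, 2, 7, 4, 1, 6, 5, 3, 8]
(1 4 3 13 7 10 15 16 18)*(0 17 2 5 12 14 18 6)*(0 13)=(0 17 2 5 12 14 18 1 4 3)(6 13 7 10 15 16)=[17, 4, 5, 0, 3, 12, 13, 10, 8, 9, 15, 11, 14, 7, 18, 16, 6, 2, 1]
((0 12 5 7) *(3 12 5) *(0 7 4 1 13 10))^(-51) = (0 1)(3 12)(4 10)(5 13)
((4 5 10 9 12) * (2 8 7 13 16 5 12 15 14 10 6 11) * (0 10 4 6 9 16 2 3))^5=(0 15 11 5 12 10 14 3 9 6 16 4)(2 8 7 13)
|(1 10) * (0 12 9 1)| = |(0 12 9 1 10)| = 5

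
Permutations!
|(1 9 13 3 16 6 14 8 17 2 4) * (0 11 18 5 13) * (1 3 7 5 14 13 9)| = 15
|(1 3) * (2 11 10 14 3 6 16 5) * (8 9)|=18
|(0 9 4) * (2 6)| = 6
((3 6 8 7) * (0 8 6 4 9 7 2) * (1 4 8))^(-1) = ((0 1 4 9 7 3 8 2))^(-1) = (0 2 8 3 7 9 4 1)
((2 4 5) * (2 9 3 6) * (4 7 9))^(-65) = ((2 7 9 3 6)(4 5))^(-65) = (9)(4 5)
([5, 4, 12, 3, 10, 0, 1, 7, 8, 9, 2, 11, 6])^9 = [5, 2, 1, 3, 12, 0, 10, 7, 8, 9, 6, 11, 4]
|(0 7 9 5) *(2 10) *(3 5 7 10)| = 10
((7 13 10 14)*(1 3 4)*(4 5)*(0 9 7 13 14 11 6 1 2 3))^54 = ((0 9 7 14 13 10 11 6 1)(2 3 5 4))^54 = (14)(2 5)(3 4)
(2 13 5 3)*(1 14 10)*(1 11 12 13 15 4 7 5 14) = (2 15 4 7 5 3)(10 11 12 13 14) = [0, 1, 15, 2, 7, 3, 6, 5, 8, 9, 11, 12, 13, 14, 10, 4]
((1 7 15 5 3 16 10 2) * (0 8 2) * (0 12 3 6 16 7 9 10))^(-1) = ((0 8 2 1 9 10 12 3 7 15 5 6 16))^(-1) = (0 16 6 5 15 7 3 12 10 9 1 2 8)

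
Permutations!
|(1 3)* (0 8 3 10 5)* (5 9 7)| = |(0 8 3 1 10 9 7 5)| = 8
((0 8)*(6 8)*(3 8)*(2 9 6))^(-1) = ((0 2 9 6 3 8))^(-1) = (0 8 3 6 9 2)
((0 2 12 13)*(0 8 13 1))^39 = ((0 2 12 1)(8 13))^39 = (0 1 12 2)(8 13)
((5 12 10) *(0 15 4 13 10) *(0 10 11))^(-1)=(0 11 13 4 15)(5 10 12)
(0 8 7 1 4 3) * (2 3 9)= (0 8 7 1 4 9 2 3)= [8, 4, 3, 0, 9, 5, 6, 1, 7, 2]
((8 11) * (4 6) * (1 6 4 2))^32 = ((1 6 2)(8 11))^32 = (11)(1 2 6)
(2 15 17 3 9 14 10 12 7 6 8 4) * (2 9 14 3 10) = (2 15 17 10 12 7 6 8 4 9 3 14) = [0, 1, 15, 14, 9, 5, 8, 6, 4, 3, 12, 11, 7, 13, 2, 17, 16, 10]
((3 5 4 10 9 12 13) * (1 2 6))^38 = (1 6 2)(3 10 13 4 12 5 9)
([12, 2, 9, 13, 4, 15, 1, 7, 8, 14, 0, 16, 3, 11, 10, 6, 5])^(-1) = (0 10 14 9 2 1 6 15 5 16 11 13 3 12)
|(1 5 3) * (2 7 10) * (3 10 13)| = 7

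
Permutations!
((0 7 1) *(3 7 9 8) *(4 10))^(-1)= (0 1 7 3 8 9)(4 10)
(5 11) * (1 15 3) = (1 15 3)(5 11) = [0, 15, 2, 1, 4, 11, 6, 7, 8, 9, 10, 5, 12, 13, 14, 3]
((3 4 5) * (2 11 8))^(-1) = ((2 11 8)(3 4 5))^(-1) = (2 8 11)(3 5 4)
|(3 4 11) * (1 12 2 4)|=|(1 12 2 4 11 3)|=6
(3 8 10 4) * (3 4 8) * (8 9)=(8 10 9)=[0, 1, 2, 3, 4, 5, 6, 7, 10, 8, 9]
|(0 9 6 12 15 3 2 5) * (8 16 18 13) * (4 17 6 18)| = 14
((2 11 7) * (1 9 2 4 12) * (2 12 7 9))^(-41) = ((1 2 11 9 12)(4 7))^(-41) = (1 12 9 11 2)(4 7)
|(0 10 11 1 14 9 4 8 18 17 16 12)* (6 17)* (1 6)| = 42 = |(0 10 11 6 17 16 12)(1 14 9 4 8 18)|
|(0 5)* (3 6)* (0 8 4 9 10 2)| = 14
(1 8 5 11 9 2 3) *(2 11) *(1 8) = (2 3 8 5)(9 11) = [0, 1, 3, 8, 4, 2, 6, 7, 5, 11, 10, 9]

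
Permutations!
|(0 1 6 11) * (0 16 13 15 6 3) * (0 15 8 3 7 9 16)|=11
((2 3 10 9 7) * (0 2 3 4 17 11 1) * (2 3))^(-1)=(0 1 11 17 4 2 7 9 10 3)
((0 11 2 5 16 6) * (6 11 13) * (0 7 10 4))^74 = ((0 13 6 7 10 4)(2 5 16 11))^74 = (0 6 10)(2 16)(4 13 7)(5 11)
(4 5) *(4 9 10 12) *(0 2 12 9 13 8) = [2, 1, 12, 3, 5, 13, 6, 7, 0, 10, 9, 11, 4, 8] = (0 2 12 4 5 13 8)(9 10)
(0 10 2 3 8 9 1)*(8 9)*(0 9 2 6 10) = [0, 9, 3, 2, 4, 5, 10, 7, 8, 1, 6] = (1 9)(2 3)(6 10)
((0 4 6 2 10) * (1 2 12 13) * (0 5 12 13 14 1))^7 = (0 13 6 4)(1 2 10 5 12 14)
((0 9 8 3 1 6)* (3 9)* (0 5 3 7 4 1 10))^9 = (0 7 4 1 6 5 3 10)(8 9)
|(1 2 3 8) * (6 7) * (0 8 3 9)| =10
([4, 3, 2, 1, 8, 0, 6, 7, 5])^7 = [5, 3, 2, 1, 0, 8, 6, 7, 4]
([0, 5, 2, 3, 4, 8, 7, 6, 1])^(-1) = [0, 8, 2, 3, 4, 1, 7, 6, 5]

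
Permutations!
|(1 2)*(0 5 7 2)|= 5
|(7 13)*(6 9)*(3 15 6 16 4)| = |(3 15 6 9 16 4)(7 13)| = 6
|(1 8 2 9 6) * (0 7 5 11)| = |(0 7 5 11)(1 8 2 9 6)| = 20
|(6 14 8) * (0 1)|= |(0 1)(6 14 8)|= 6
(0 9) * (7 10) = (0 9)(7 10) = [9, 1, 2, 3, 4, 5, 6, 10, 8, 0, 7]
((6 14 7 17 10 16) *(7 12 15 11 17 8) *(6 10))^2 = (6 12 11)(14 15 17)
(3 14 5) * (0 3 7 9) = [3, 1, 2, 14, 4, 7, 6, 9, 8, 0, 10, 11, 12, 13, 5] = (0 3 14 5 7 9)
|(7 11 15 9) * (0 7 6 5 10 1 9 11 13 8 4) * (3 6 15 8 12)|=14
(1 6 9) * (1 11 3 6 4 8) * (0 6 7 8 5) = [6, 4, 2, 7, 5, 0, 9, 8, 1, 11, 10, 3] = (0 6 9 11 3 7 8 1 4 5)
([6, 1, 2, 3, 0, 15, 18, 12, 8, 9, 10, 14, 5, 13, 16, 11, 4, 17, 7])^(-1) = (0 4 16 14 11 15 5 12 7 18 6)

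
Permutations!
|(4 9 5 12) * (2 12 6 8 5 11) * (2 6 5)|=|(2 12 4 9 11 6 8)|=7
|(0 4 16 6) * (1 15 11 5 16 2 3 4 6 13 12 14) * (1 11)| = 6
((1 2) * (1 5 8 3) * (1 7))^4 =((1 2 5 8 3 7))^4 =(1 3 5)(2 7 8)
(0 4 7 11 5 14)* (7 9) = (0 4 9 7 11 5 14) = [4, 1, 2, 3, 9, 14, 6, 11, 8, 7, 10, 5, 12, 13, 0]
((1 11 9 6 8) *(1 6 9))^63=((1 11)(6 8))^63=(1 11)(6 8)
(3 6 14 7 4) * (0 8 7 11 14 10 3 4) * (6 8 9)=[9, 1, 2, 8, 4, 5, 10, 0, 7, 6, 3, 14, 12, 13, 11]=(0 9 6 10 3 8 7)(11 14)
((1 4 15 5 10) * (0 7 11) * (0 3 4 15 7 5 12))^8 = (0 10 15)(1 12 5)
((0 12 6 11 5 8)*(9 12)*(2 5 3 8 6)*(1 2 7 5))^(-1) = (0 8 3 11 6 5 7 12 9)(1 2)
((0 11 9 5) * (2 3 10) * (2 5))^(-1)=((0 11 9 2 3 10 5))^(-1)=(0 5 10 3 2 9 11)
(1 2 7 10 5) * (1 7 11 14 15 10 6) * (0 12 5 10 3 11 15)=(0 12 5 7 6 1 2 15 3 11 14)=[12, 2, 15, 11, 4, 7, 1, 6, 8, 9, 10, 14, 5, 13, 0, 3]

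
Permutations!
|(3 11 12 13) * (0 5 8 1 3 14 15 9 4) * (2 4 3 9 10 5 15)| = 14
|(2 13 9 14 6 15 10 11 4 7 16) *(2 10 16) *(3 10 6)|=|(2 13 9 14 3 10 11 4 7)(6 15 16)|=9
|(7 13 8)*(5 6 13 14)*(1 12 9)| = |(1 12 9)(5 6 13 8 7 14)| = 6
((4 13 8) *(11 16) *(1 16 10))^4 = (16)(4 13 8)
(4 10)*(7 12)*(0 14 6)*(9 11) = (0 14 6)(4 10)(7 12)(9 11) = [14, 1, 2, 3, 10, 5, 0, 12, 8, 11, 4, 9, 7, 13, 6]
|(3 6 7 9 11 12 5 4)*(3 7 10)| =6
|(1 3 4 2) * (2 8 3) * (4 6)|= 4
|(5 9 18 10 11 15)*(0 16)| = 6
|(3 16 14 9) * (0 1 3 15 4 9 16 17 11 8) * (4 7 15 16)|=|(0 1 3 17 11 8)(4 9 16 14)(7 15)|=12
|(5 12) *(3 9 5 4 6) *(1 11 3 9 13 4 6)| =|(1 11 3 13 4)(5 12 6 9)| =20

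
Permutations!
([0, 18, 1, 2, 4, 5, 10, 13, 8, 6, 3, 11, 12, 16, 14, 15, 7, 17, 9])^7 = [0, 1, 2, 3, 4, 5, 6, 13, 8, 9, 10, 11, 12, 16, 14, 15, 7, 17, 18]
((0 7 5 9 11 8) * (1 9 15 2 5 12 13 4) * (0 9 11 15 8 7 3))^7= ((0 3)(1 11 7 12 13 4)(2 5 8 9 15))^7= (0 3)(1 11 7 12 13 4)(2 8 15 5 9)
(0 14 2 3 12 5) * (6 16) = (0 14 2 3 12 5)(6 16) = [14, 1, 3, 12, 4, 0, 16, 7, 8, 9, 10, 11, 5, 13, 2, 15, 6]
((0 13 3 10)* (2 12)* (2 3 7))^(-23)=((0 13 7 2 12 3 10))^(-23)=(0 3 2 13 10 12 7)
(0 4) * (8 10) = [4, 1, 2, 3, 0, 5, 6, 7, 10, 9, 8] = (0 4)(8 10)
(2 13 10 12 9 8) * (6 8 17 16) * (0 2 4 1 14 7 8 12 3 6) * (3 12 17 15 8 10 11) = (0 2 13 11 3 6 17 16)(1 14 7 10 12 9 15 8 4) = [2, 14, 13, 6, 1, 5, 17, 10, 4, 15, 12, 3, 9, 11, 7, 8, 0, 16]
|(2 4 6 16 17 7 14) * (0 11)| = 14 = |(0 11)(2 4 6 16 17 7 14)|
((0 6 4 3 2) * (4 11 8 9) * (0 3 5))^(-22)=(0 5 4 9 8 11 6)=((0 6 11 8 9 4 5)(2 3))^(-22)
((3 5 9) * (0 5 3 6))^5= (0 5 9 6)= ((0 5 9 6))^5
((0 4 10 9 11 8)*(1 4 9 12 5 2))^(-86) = ((0 9 11 8)(1 4 10 12 5 2))^(-86) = (0 11)(1 5 10)(2 12 4)(8 9)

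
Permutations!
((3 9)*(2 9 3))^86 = ((2 9))^86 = (9)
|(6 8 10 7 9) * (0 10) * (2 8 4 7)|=4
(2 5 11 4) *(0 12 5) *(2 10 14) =(0 12 5 11 4 10 14 2) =[12, 1, 0, 3, 10, 11, 6, 7, 8, 9, 14, 4, 5, 13, 2]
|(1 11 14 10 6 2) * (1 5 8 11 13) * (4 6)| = |(1 13)(2 5 8 11 14 10 4 6)| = 8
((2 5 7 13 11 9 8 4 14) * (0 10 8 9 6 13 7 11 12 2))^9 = (0 14 4 8 10)(2 6)(5 13)(11 12)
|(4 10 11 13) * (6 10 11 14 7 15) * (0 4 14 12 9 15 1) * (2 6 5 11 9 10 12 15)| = 14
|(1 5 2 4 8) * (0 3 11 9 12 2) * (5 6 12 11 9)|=30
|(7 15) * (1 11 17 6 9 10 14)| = 14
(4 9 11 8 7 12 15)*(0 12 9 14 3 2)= (0 12 15 4 14 3 2)(7 9 11 8)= [12, 1, 0, 2, 14, 5, 6, 9, 7, 11, 10, 8, 15, 13, 3, 4]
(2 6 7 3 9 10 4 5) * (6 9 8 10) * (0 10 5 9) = (0 10 4 9 6 7 3 8 5 2) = [10, 1, 0, 8, 9, 2, 7, 3, 5, 6, 4]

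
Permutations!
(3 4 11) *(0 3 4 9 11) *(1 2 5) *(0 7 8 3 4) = (0 4 7 8 3 9 11)(1 2 5) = [4, 2, 5, 9, 7, 1, 6, 8, 3, 11, 10, 0]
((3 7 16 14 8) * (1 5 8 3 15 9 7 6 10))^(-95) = ((1 5 8 15 9 7 16 14 3 6 10))^(-95) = (1 9 3 5 7 6 8 16 10 15 14)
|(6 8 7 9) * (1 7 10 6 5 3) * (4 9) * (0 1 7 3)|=21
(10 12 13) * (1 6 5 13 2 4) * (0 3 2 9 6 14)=[3, 14, 4, 2, 1, 13, 5, 7, 8, 6, 12, 11, 9, 10, 0]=(0 3 2 4 1 14)(5 13 10 12 9 6)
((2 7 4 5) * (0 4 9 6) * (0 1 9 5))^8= (1 6 9)(2 5 7)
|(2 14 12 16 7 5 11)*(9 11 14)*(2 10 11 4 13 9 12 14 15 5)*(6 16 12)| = 12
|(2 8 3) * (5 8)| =|(2 5 8 3)| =4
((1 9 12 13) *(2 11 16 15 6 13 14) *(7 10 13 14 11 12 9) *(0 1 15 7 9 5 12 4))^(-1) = (0 4 2 14 6 15 13 10 7 16 11 12 5 9 1)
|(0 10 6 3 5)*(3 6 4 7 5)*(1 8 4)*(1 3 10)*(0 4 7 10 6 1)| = |(1 8 7 5 4 10 3 6)| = 8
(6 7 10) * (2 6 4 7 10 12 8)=[0, 1, 6, 3, 7, 5, 10, 12, 2, 9, 4, 11, 8]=(2 6 10 4 7 12 8)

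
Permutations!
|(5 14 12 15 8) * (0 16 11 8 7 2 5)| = 12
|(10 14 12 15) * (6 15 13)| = 6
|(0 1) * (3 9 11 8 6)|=|(0 1)(3 9 11 8 6)|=10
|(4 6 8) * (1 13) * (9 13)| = |(1 9 13)(4 6 8)| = 3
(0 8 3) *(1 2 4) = (0 8 3)(1 2 4) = [8, 2, 4, 0, 1, 5, 6, 7, 3]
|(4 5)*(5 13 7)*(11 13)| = 5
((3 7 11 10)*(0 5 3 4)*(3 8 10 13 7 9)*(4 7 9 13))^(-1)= (0 4 11 7 10 8 5)(3 9 13)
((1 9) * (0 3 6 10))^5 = ((0 3 6 10)(1 9))^5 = (0 3 6 10)(1 9)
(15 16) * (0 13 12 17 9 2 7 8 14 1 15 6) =[13, 15, 7, 3, 4, 5, 0, 8, 14, 2, 10, 11, 17, 12, 1, 16, 6, 9] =(0 13 12 17 9 2 7 8 14 1 15 16 6)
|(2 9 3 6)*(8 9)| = |(2 8 9 3 6)| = 5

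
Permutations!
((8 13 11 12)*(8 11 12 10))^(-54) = ((8 13 12 11 10))^(-54) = (8 13 12 11 10)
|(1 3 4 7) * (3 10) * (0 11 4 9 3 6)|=|(0 11 4 7 1 10 6)(3 9)|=14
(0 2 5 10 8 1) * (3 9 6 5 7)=(0 2 7 3 9 6 5 10 8 1)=[2, 0, 7, 9, 4, 10, 5, 3, 1, 6, 8]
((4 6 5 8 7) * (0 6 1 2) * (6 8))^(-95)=(0 8 7 4 1 2)(5 6)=((0 8 7 4 1 2)(5 6))^(-95)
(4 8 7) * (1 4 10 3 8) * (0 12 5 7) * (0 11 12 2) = (0 2)(1 4)(3 8 11 12 5 7 10) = [2, 4, 0, 8, 1, 7, 6, 10, 11, 9, 3, 12, 5]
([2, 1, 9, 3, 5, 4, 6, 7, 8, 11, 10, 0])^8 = (11)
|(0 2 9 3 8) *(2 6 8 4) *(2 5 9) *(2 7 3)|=6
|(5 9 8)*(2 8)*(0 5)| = 5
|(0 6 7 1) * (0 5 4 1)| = |(0 6 7)(1 5 4)| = 3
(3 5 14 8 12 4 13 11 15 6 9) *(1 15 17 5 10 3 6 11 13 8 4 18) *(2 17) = [0, 15, 17, 10, 8, 14, 9, 7, 12, 6, 3, 2, 18, 13, 4, 11, 16, 5, 1] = (1 15 11 2 17 5 14 4 8 12 18)(3 10)(6 9)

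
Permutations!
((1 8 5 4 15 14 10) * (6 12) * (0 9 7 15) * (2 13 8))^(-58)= ((0 9 7 15 14 10 1 2 13 8 5 4)(6 12))^(-58)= (0 7 14 1 13 5)(2 8 4 9 15 10)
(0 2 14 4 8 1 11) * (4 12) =(0 2 14 12 4 8 1 11) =[2, 11, 14, 3, 8, 5, 6, 7, 1, 9, 10, 0, 4, 13, 12]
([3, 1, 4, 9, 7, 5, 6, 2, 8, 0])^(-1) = [9, 1, 7, 0, 2, 5, 6, 4, 8, 3]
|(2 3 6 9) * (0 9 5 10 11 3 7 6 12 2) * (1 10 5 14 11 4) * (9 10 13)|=42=|(0 10 4 1 13 9)(2 7 6 14 11 3 12)|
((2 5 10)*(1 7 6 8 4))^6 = (10)(1 7 6 8 4)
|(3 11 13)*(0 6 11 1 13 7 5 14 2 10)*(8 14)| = |(0 6 11 7 5 8 14 2 10)(1 13 3)| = 9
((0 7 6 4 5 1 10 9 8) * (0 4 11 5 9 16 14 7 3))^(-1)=((0 3)(1 10 16 14 7 6 11 5)(4 9 8))^(-1)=(0 3)(1 5 11 6 7 14 16 10)(4 8 9)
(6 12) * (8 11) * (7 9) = (6 12)(7 9)(8 11) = [0, 1, 2, 3, 4, 5, 12, 9, 11, 7, 10, 8, 6]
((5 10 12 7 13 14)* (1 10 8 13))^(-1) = ((1 10 12 7)(5 8 13 14))^(-1) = (1 7 12 10)(5 14 13 8)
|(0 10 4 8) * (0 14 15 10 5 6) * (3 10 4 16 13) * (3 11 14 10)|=24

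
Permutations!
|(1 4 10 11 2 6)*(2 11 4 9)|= |(11)(1 9 2 6)(4 10)|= 4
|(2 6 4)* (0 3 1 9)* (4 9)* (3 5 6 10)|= |(0 5 6 9)(1 4 2 10 3)|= 20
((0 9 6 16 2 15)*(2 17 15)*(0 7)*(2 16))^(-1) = ((0 9 6 2 16 17 15 7))^(-1) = (0 7 15 17 16 2 6 9)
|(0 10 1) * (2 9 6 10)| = |(0 2 9 6 10 1)| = 6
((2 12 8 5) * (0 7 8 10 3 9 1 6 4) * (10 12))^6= ((12)(0 7 8 5 2 10 3 9 1 6 4))^6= (12)(0 3 7 9 8 1 5 6 2 4 10)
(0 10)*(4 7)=(0 10)(4 7)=[10, 1, 2, 3, 7, 5, 6, 4, 8, 9, 0]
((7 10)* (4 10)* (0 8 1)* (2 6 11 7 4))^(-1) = (0 1 8)(2 7 11 6)(4 10)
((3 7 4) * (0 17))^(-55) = ((0 17)(3 7 4))^(-55) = (0 17)(3 4 7)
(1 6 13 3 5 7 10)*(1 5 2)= (1 6 13 3 2)(5 7 10)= [0, 6, 1, 2, 4, 7, 13, 10, 8, 9, 5, 11, 12, 3]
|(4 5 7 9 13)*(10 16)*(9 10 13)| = 6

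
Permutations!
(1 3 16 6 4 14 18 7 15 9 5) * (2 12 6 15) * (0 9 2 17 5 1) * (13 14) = [9, 3, 12, 16, 13, 0, 4, 17, 8, 1, 10, 11, 6, 14, 18, 2, 15, 5, 7] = (0 9 1 3 16 15 2 12 6 4 13 14 18 7 17 5)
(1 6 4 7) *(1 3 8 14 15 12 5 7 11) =[0, 6, 2, 8, 11, 7, 4, 3, 14, 9, 10, 1, 5, 13, 15, 12] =(1 6 4 11)(3 8 14 15 12 5 7)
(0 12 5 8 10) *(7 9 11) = [12, 1, 2, 3, 4, 8, 6, 9, 10, 11, 0, 7, 5] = (0 12 5 8 10)(7 9 11)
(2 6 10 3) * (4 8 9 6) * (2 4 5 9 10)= [0, 1, 5, 4, 8, 9, 2, 7, 10, 6, 3]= (2 5 9 6)(3 4 8 10)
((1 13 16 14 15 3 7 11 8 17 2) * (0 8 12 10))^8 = (0 15 17 7 1 12 16)(2 11 13 10 14 8 3)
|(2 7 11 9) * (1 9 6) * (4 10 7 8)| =9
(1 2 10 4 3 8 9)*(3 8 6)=(1 2 10 4 8 9)(3 6)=[0, 2, 10, 6, 8, 5, 3, 7, 9, 1, 4]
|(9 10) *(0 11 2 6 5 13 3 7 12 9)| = 11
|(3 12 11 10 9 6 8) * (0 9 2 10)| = 14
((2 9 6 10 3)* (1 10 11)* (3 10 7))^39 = ((1 7 3 2 9 6 11))^39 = (1 9 7 6 3 11 2)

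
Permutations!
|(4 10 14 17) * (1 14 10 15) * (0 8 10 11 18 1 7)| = |(0 8 10 11 18 1 14 17 4 15 7)| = 11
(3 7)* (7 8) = [0, 1, 2, 8, 4, 5, 6, 3, 7] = (3 8 7)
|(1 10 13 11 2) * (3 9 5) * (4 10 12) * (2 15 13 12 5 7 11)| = 9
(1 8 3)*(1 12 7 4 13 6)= (1 8 3 12 7 4 13 6)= [0, 8, 2, 12, 13, 5, 1, 4, 3, 9, 10, 11, 7, 6]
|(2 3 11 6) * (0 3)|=5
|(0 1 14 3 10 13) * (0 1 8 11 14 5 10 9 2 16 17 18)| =20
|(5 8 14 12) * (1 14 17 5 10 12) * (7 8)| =|(1 14)(5 7 8 17)(10 12)| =4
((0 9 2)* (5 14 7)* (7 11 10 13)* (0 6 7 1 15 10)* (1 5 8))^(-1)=(0 11 14 5 13 10 15 1 8 7 6 2 9)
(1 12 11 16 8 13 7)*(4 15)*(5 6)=(1 12 11 16 8 13 7)(4 15)(5 6)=[0, 12, 2, 3, 15, 6, 5, 1, 13, 9, 10, 16, 11, 7, 14, 4, 8]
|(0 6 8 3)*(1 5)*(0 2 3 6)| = |(1 5)(2 3)(6 8)| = 2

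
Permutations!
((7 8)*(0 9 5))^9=((0 9 5)(7 8))^9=(9)(7 8)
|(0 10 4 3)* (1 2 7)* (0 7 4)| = |(0 10)(1 2 4 3 7)| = 10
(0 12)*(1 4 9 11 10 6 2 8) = (0 12)(1 4 9 11 10 6 2 8) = [12, 4, 8, 3, 9, 5, 2, 7, 1, 11, 6, 10, 0]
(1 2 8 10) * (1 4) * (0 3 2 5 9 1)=(0 3 2 8 10 4)(1 5 9)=[3, 5, 8, 2, 0, 9, 6, 7, 10, 1, 4]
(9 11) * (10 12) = (9 11)(10 12) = [0, 1, 2, 3, 4, 5, 6, 7, 8, 11, 12, 9, 10]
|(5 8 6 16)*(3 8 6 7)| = |(3 8 7)(5 6 16)| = 3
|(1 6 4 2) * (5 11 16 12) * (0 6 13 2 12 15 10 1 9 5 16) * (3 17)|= 26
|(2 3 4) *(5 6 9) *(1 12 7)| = 3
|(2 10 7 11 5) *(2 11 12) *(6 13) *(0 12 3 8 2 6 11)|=|(0 12 6 13 11 5)(2 10 7 3 8)|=30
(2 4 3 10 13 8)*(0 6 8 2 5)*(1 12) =(0 6 8 5)(1 12)(2 4 3 10 13) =[6, 12, 4, 10, 3, 0, 8, 7, 5, 9, 13, 11, 1, 2]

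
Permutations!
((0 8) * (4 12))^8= ((0 8)(4 12))^8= (12)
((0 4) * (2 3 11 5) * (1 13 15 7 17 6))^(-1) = (0 4)(1 6 17 7 15 13)(2 5 11 3)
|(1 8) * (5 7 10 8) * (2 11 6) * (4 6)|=|(1 5 7 10 8)(2 11 4 6)|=20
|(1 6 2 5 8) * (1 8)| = |(8)(1 6 2 5)| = 4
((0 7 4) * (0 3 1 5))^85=((0 7 4 3 1 5))^85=(0 7 4 3 1 5)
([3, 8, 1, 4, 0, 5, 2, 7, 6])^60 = [0, 1, 2, 3, 4, 5, 6, 7, 8]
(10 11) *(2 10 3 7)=(2 10 11 3 7)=[0, 1, 10, 7, 4, 5, 6, 2, 8, 9, 11, 3]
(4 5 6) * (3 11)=[0, 1, 2, 11, 5, 6, 4, 7, 8, 9, 10, 3]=(3 11)(4 5 6)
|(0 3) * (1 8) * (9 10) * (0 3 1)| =6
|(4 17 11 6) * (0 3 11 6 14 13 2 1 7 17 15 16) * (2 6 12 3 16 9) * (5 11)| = 14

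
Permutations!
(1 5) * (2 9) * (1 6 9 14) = (1 5 6 9 2 14) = [0, 5, 14, 3, 4, 6, 9, 7, 8, 2, 10, 11, 12, 13, 1]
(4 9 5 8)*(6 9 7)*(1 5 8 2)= [0, 5, 1, 3, 7, 2, 9, 6, 4, 8]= (1 5 2)(4 7 6 9 8)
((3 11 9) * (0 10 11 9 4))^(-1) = (0 4 11 10)(3 9)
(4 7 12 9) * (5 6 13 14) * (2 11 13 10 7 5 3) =(2 11 13 14 3)(4 5 6 10 7 12 9) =[0, 1, 11, 2, 5, 6, 10, 12, 8, 4, 7, 13, 9, 14, 3]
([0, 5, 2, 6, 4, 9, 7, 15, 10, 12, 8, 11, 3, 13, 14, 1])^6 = (1 7 3 9)(5 15 6 12)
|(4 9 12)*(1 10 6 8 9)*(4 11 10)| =|(1 4)(6 8 9 12 11 10)| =6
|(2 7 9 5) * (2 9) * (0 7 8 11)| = 10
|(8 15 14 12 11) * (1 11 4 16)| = |(1 11 8 15 14 12 4 16)| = 8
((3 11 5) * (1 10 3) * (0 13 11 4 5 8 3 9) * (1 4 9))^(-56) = (0 3 11)(8 13 9)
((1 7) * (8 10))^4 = ((1 7)(8 10))^4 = (10)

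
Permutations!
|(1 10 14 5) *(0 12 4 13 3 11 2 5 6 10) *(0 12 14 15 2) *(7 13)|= |(0 14 6 10 15 2 5 1 12 4 7 13 3 11)|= 14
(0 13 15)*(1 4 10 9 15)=(0 13 1 4 10 9 15)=[13, 4, 2, 3, 10, 5, 6, 7, 8, 15, 9, 11, 12, 1, 14, 0]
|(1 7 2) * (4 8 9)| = |(1 7 2)(4 8 9)| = 3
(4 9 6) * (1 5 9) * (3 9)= (1 5 3 9 6 4)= [0, 5, 2, 9, 1, 3, 4, 7, 8, 6]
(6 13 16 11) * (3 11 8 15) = (3 11 6 13 16 8 15) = [0, 1, 2, 11, 4, 5, 13, 7, 15, 9, 10, 6, 12, 16, 14, 3, 8]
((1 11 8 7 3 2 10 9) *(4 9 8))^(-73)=((1 11 4 9)(2 10 8 7 3))^(-73)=(1 9 4 11)(2 8 3 10 7)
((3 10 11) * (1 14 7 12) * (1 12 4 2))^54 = (1 2 4 7 14)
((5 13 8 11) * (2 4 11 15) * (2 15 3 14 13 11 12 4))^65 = (15)(3 14 13 8)(4 12)(5 11)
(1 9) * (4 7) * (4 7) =(1 9) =[0, 9, 2, 3, 4, 5, 6, 7, 8, 1]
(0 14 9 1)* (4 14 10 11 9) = [10, 0, 2, 3, 14, 5, 6, 7, 8, 1, 11, 9, 12, 13, 4] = (0 10 11 9 1)(4 14)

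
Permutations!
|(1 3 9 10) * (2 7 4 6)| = |(1 3 9 10)(2 7 4 6)| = 4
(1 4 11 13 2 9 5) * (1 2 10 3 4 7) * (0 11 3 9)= [11, 7, 0, 4, 3, 2, 6, 1, 8, 5, 9, 13, 12, 10]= (0 11 13 10 9 5 2)(1 7)(3 4)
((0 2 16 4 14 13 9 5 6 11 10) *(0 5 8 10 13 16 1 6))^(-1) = ((0 2 1 6 11 13 9 8 10 5)(4 14 16))^(-1) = (0 5 10 8 9 13 11 6 1 2)(4 16 14)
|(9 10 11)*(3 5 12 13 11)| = 7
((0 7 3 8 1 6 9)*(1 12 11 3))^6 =(0 7 1 6 9)(3 12)(8 11)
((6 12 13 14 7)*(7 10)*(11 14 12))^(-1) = (6 7 10 14 11)(12 13)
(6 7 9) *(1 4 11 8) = (1 4 11 8)(6 7 9) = [0, 4, 2, 3, 11, 5, 7, 9, 1, 6, 10, 8]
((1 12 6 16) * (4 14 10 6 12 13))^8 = (1 13 4 14 10 6 16)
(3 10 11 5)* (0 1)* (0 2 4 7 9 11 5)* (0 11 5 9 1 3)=(11)(0 3 10 9 5)(1 2 4 7)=[3, 2, 4, 10, 7, 0, 6, 1, 8, 5, 9, 11]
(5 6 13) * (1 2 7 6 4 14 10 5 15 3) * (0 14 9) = [14, 2, 7, 1, 9, 4, 13, 6, 8, 0, 5, 11, 12, 15, 10, 3] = (0 14 10 5 4 9)(1 2 7 6 13 15 3)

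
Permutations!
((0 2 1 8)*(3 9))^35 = (0 8 1 2)(3 9)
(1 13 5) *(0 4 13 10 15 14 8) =(0 4 13 5 1 10 15 14 8) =[4, 10, 2, 3, 13, 1, 6, 7, 0, 9, 15, 11, 12, 5, 8, 14]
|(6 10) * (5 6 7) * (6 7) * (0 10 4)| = |(0 10 6 4)(5 7)| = 4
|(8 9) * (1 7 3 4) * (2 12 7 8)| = 8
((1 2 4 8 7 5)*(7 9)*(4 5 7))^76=(1 2 5)(4 8 9)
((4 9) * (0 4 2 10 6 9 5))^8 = ((0 4 5)(2 10 6 9))^8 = (10)(0 5 4)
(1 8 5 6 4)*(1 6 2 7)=[0, 8, 7, 3, 6, 2, 4, 1, 5]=(1 8 5 2 7)(4 6)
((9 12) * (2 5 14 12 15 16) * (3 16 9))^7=(2 5 14 12 3 16)(9 15)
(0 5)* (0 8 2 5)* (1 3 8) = [0, 3, 5, 8, 4, 1, 6, 7, 2] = (1 3 8 2 5)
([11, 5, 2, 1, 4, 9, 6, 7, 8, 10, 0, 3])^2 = (0 3 5 10 11 1 9)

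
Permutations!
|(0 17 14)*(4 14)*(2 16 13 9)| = |(0 17 4 14)(2 16 13 9)| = 4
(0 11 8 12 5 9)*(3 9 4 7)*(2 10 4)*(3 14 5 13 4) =(0 11 8 12 13 4 7 14 5 2 10 3 9) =[11, 1, 10, 9, 7, 2, 6, 14, 12, 0, 3, 8, 13, 4, 5]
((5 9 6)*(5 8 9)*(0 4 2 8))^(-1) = (0 6 9 8 2 4)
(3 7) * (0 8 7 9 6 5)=(0 8 7 3 9 6 5)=[8, 1, 2, 9, 4, 0, 5, 3, 7, 6]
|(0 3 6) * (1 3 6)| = |(0 6)(1 3)| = 2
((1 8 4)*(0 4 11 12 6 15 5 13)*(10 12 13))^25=((0 4 1 8 11 13)(5 10 12 6 15))^25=(15)(0 4 1 8 11 13)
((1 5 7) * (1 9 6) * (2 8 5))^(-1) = ((1 2 8 5 7 9 6))^(-1) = (1 6 9 7 5 8 2)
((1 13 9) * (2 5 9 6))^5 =(1 9 5 2 6 13)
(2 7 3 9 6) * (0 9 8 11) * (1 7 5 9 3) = (0 3 8 11)(1 7)(2 5 9 6) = [3, 7, 5, 8, 4, 9, 2, 1, 11, 6, 10, 0]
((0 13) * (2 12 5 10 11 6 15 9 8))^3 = ((0 13)(2 12 5 10 11 6 15 9 8))^3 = (0 13)(2 10 15)(5 6 8)(9 12 11)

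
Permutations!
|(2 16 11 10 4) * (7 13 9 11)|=8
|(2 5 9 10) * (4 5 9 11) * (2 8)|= 12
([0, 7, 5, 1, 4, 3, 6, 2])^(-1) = [0, 3, 7, 5, 4, 2, 6, 1]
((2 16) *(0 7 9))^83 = (0 9 7)(2 16)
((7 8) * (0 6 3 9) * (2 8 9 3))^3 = ((0 6 2 8 7 9))^3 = (0 8)(2 9)(6 7)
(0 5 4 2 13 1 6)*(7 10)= (0 5 4 2 13 1 6)(7 10)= [5, 6, 13, 3, 2, 4, 0, 10, 8, 9, 7, 11, 12, 1]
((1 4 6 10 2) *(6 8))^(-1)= (1 2 10 6 8 4)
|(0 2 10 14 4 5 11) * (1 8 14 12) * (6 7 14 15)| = 13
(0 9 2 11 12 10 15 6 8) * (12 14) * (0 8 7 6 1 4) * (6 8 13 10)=(0 9 2 11 14 12 6 7 8 13 10 15 1 4)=[9, 4, 11, 3, 0, 5, 7, 8, 13, 2, 15, 14, 6, 10, 12, 1]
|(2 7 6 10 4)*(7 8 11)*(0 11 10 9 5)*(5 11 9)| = 12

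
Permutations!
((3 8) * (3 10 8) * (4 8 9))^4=((4 8 10 9))^4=(10)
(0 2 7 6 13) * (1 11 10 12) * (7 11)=(0 2 11 10 12 1 7 6 13)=[2, 7, 11, 3, 4, 5, 13, 6, 8, 9, 12, 10, 1, 0]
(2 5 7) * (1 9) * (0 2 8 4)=(0 2 5 7 8 4)(1 9)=[2, 9, 5, 3, 0, 7, 6, 8, 4, 1]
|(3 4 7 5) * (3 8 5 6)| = 4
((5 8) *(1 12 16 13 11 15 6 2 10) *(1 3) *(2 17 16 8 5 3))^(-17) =((1 12 8 3)(2 10)(6 17 16 13 11 15))^(-17) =(1 3 8 12)(2 10)(6 17 16 13 11 15)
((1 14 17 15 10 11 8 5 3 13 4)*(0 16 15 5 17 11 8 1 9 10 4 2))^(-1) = ((0 16 15 4 9 10 8 17 5 3 13 2)(1 14 11))^(-1) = (0 2 13 3 5 17 8 10 9 4 15 16)(1 11 14)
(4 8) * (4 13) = [0, 1, 2, 3, 8, 5, 6, 7, 13, 9, 10, 11, 12, 4] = (4 8 13)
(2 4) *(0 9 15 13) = (0 9 15 13)(2 4) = [9, 1, 4, 3, 2, 5, 6, 7, 8, 15, 10, 11, 12, 0, 14, 13]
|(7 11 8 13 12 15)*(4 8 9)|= 8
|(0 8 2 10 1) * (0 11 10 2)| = 6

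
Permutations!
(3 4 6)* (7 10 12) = (3 4 6)(7 10 12) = [0, 1, 2, 4, 6, 5, 3, 10, 8, 9, 12, 11, 7]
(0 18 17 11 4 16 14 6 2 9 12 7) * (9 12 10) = (0 18 17 11 4 16 14 6 2 12 7)(9 10) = [18, 1, 12, 3, 16, 5, 2, 0, 8, 10, 9, 4, 7, 13, 6, 15, 14, 11, 17]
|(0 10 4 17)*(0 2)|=5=|(0 10 4 17 2)|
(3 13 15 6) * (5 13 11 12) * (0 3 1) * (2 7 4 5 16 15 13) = (0 3 11 12 16 15 6 1)(2 7 4 5) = [3, 0, 7, 11, 5, 2, 1, 4, 8, 9, 10, 12, 16, 13, 14, 6, 15]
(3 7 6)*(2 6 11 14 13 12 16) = (2 6 3 7 11 14 13 12 16) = [0, 1, 6, 7, 4, 5, 3, 11, 8, 9, 10, 14, 16, 12, 13, 15, 2]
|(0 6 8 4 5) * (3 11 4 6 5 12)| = 4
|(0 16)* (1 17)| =2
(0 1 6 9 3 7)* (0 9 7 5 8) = (0 1 6 7 9 3 5 8) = [1, 6, 2, 5, 4, 8, 7, 9, 0, 3]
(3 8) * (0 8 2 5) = (0 8 3 2 5) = [8, 1, 5, 2, 4, 0, 6, 7, 3]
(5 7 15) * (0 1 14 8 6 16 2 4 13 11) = [1, 14, 4, 3, 13, 7, 16, 15, 6, 9, 10, 0, 12, 11, 8, 5, 2] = (0 1 14 8 6 16 2 4 13 11)(5 7 15)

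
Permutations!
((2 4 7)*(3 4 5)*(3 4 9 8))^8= ((2 5 4 7)(3 9 8))^8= (3 8 9)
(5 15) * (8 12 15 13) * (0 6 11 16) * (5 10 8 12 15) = (0 6 11 16)(5 13 12)(8 15 10) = [6, 1, 2, 3, 4, 13, 11, 7, 15, 9, 8, 16, 5, 12, 14, 10, 0]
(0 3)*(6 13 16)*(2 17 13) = (0 3)(2 17 13 16 6) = [3, 1, 17, 0, 4, 5, 2, 7, 8, 9, 10, 11, 12, 16, 14, 15, 6, 13]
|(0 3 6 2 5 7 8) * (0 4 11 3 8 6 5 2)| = 8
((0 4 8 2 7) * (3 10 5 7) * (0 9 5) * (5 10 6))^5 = ((0 4 8 2 3 6 5 7 9 10))^5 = (0 6)(2 9)(3 10)(4 5)(7 8)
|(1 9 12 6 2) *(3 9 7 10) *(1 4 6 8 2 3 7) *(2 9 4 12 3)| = |(2 12 8 9 3 4 6)(7 10)| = 14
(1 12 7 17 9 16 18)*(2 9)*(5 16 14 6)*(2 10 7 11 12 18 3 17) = (1 18)(2 9 14 6 5 16 3 17 10 7)(11 12) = [0, 18, 9, 17, 4, 16, 5, 2, 8, 14, 7, 12, 11, 13, 6, 15, 3, 10, 1]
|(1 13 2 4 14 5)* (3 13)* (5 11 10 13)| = 6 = |(1 3 5)(2 4 14 11 10 13)|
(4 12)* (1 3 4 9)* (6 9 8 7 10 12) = (1 3 4 6 9)(7 10 12 8) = [0, 3, 2, 4, 6, 5, 9, 10, 7, 1, 12, 11, 8]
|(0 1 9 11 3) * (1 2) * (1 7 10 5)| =9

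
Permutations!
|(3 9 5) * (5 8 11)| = |(3 9 8 11 5)| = 5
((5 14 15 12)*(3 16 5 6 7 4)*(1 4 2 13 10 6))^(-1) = ((1 4 3 16 5 14 15 12)(2 13 10 6 7))^(-1) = (1 12 15 14 5 16 3 4)(2 7 6 10 13)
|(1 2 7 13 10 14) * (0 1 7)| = 12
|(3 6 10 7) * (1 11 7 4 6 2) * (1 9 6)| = |(1 11 7 3 2 9 6 10 4)| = 9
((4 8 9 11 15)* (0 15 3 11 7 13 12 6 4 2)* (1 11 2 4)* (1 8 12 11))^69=(0 11 9 12)(2 13 8 4)(3 7 6 15)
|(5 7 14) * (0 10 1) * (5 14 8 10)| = 6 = |(14)(0 5 7 8 10 1)|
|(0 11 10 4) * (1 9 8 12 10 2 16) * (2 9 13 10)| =|(0 11 9 8 12 2 16 1 13 10 4)| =11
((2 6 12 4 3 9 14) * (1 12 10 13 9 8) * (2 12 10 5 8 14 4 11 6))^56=(1 11 4)(3 10 6)(5 14 13)(8 12 9)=((1 10 13 9 4 3 14 12 11 6 5 8))^56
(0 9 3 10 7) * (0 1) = (0 9 3 10 7 1) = [9, 0, 2, 10, 4, 5, 6, 1, 8, 3, 7]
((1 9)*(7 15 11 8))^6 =((1 9)(7 15 11 8))^6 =(7 11)(8 15)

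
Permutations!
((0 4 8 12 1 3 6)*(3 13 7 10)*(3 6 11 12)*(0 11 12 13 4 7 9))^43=(0 7 10 6 11 13 9)(1 3 4 12 8)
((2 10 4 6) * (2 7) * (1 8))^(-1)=(1 8)(2 7 6 4 10)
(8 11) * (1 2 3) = (1 2 3)(8 11) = [0, 2, 3, 1, 4, 5, 6, 7, 11, 9, 10, 8]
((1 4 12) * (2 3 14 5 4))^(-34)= (1 2 3 14 5 4 12)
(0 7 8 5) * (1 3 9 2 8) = (0 7 1 3 9 2 8 5) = [7, 3, 8, 9, 4, 0, 6, 1, 5, 2]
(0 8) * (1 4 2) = (0 8)(1 4 2) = [8, 4, 1, 3, 2, 5, 6, 7, 0]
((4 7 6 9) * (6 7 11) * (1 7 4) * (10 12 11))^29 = ((1 7 4 10 12 11 6 9))^29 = (1 11 4 9 12 7 6 10)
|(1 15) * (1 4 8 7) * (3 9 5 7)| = |(1 15 4 8 3 9 5 7)| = 8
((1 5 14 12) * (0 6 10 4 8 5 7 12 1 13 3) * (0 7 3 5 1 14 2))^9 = (14)(0 13 3 4)(1 10 2 12)(5 7 8 6)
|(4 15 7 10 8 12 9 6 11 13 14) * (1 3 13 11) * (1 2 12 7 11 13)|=60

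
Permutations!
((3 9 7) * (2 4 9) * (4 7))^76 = ((2 7 3)(4 9))^76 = (9)(2 7 3)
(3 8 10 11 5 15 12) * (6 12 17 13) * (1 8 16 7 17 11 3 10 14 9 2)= (1 8 14 9 2)(3 16 7 17 13 6 12 10)(5 15 11)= [0, 8, 1, 16, 4, 15, 12, 17, 14, 2, 3, 5, 10, 6, 9, 11, 7, 13]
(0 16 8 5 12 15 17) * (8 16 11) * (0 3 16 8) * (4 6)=(0 11)(3 16 8 5 12 15 17)(4 6)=[11, 1, 2, 16, 6, 12, 4, 7, 5, 9, 10, 0, 15, 13, 14, 17, 8, 3]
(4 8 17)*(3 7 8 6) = (3 7 8 17 4 6) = [0, 1, 2, 7, 6, 5, 3, 8, 17, 9, 10, 11, 12, 13, 14, 15, 16, 4]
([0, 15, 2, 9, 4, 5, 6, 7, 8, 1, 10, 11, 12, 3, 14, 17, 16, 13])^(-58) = [0, 17, 2, 1, 4, 5, 6, 7, 8, 15, 10, 11, 12, 9, 14, 13, 16, 3]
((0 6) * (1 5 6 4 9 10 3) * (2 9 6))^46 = ((0 4 6)(1 5 2 9 10 3))^46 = (0 4 6)(1 10 2)(3 9 5)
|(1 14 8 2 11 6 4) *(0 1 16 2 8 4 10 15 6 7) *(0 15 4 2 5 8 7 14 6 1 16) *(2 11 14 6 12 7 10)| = 12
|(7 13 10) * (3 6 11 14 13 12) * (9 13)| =|(3 6 11 14 9 13 10 7 12)| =9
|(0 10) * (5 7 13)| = |(0 10)(5 7 13)| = 6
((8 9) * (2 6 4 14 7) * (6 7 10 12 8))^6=(4 6 9 8 12 10 14)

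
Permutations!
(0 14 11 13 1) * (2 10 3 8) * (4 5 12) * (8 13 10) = (0 14 11 10 3 13 1)(2 8)(4 5 12) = [14, 0, 8, 13, 5, 12, 6, 7, 2, 9, 3, 10, 4, 1, 11]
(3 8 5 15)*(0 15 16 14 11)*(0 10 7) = (0 15 3 8 5 16 14 11 10 7) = [15, 1, 2, 8, 4, 16, 6, 0, 5, 9, 7, 10, 12, 13, 11, 3, 14]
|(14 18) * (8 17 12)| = 6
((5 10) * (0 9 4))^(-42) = (10)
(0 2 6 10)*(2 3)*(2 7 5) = [3, 1, 6, 7, 4, 2, 10, 5, 8, 9, 0] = (0 3 7 5 2 6 10)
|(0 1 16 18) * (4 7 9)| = 12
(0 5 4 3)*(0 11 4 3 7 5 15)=(0 15)(3 11 4 7 5)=[15, 1, 2, 11, 7, 3, 6, 5, 8, 9, 10, 4, 12, 13, 14, 0]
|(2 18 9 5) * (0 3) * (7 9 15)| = |(0 3)(2 18 15 7 9 5)| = 6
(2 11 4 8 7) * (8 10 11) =(2 8 7)(4 10 11) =[0, 1, 8, 3, 10, 5, 6, 2, 7, 9, 11, 4]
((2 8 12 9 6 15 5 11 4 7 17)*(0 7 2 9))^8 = (0 4 6)(2 15 7)(5 17 8)(9 12 11)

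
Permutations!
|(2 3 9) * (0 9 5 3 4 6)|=|(0 9 2 4 6)(3 5)|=10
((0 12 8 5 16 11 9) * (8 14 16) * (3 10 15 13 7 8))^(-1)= ((0 12 14 16 11 9)(3 10 15 13 7 8 5))^(-1)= (0 9 11 16 14 12)(3 5 8 7 13 15 10)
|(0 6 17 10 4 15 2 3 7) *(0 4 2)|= 9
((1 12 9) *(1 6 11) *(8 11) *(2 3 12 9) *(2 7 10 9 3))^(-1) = ((1 3 12 7 10 9 6 8 11))^(-1) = (1 11 8 6 9 10 7 12 3)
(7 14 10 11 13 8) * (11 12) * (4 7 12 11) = (4 7 14 10 11 13 8 12) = [0, 1, 2, 3, 7, 5, 6, 14, 12, 9, 11, 13, 4, 8, 10]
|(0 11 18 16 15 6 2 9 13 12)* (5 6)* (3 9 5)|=9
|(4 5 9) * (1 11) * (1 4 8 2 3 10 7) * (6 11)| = |(1 6 11 4 5 9 8 2 3 10 7)| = 11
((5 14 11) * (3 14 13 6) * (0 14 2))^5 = ((0 14 11 5 13 6 3 2))^5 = (0 6 11 2 13 14 3 5)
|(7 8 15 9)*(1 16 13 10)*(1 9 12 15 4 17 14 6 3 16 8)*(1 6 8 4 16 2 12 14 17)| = 12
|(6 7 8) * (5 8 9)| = 5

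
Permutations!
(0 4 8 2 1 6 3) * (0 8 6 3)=[4, 3, 1, 8, 6, 5, 0, 7, 2]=(0 4 6)(1 3 8 2)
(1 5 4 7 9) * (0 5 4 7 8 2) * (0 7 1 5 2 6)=(0 2 7 9 5 1 4 8 6)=[2, 4, 7, 3, 8, 1, 0, 9, 6, 5]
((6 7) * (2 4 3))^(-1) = (2 3 4)(6 7)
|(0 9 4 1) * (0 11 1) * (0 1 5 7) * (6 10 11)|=|(0 9 4 1 6 10 11 5 7)|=9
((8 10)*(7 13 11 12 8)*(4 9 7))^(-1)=((4 9 7 13 11 12 8 10))^(-1)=(4 10 8 12 11 13 7 9)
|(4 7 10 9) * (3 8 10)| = |(3 8 10 9 4 7)| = 6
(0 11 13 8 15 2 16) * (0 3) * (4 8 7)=(0 11 13 7 4 8 15 2 16 3)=[11, 1, 16, 0, 8, 5, 6, 4, 15, 9, 10, 13, 12, 7, 14, 2, 3]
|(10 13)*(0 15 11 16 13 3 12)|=|(0 15 11 16 13 10 3 12)|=8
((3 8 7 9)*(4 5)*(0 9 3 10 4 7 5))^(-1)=(0 4 10 9)(3 7 5 8)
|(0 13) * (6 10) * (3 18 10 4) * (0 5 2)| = |(0 13 5 2)(3 18 10 6 4)| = 20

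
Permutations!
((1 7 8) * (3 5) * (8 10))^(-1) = (1 8 10 7)(3 5)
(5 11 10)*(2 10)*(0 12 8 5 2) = (0 12 8 5 11)(2 10) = [12, 1, 10, 3, 4, 11, 6, 7, 5, 9, 2, 0, 8]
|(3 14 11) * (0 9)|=6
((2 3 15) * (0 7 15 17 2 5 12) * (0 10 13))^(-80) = (0 12 7 10 15 13 5)(2 3 17)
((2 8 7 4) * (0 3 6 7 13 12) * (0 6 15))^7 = ((0 3 15)(2 8 13 12 6 7 4))^7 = (0 3 15)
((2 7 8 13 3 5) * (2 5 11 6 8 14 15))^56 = ((2 7 14 15)(3 11 6 8 13))^56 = (15)(3 11 6 8 13)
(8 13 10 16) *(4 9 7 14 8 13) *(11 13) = (4 9 7 14 8)(10 16 11 13) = [0, 1, 2, 3, 9, 5, 6, 14, 4, 7, 16, 13, 12, 10, 8, 15, 11]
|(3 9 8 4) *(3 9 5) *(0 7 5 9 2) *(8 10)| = |(0 7 5 3 9 10 8 4 2)| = 9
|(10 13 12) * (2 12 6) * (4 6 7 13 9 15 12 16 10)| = |(2 16 10 9 15 12 4 6)(7 13)| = 8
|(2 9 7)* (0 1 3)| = |(0 1 3)(2 9 7)| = 3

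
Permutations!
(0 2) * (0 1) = [2, 0, 1] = (0 2 1)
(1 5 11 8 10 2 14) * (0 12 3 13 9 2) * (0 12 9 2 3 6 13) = [9, 5, 14, 0, 4, 11, 13, 7, 10, 3, 12, 8, 6, 2, 1] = (0 9 3)(1 5 11 8 10 12 6 13 2 14)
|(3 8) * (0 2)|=2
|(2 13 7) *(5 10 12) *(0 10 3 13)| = 8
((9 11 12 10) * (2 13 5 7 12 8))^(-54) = ((2 13 5 7 12 10 9 11 8))^(-54) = (13)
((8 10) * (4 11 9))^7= (4 11 9)(8 10)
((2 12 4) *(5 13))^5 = (2 4 12)(5 13)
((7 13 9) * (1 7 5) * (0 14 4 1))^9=(0 14 4 1 7 13 9 5)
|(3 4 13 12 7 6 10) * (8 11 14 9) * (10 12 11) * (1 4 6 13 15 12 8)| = |(1 4 15 12 7 13 11 14 9)(3 6 8 10)| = 36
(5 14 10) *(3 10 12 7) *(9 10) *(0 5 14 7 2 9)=(0 5 7 3)(2 9 10 14 12)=[5, 1, 9, 0, 4, 7, 6, 3, 8, 10, 14, 11, 2, 13, 12]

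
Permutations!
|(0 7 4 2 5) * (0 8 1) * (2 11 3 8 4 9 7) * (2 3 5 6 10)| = 12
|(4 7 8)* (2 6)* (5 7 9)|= 10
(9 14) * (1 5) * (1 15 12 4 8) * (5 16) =(1 16 5 15 12 4 8)(9 14) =[0, 16, 2, 3, 8, 15, 6, 7, 1, 14, 10, 11, 4, 13, 9, 12, 5]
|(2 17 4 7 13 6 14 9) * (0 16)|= |(0 16)(2 17 4 7 13 6 14 9)|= 8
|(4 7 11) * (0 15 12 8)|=|(0 15 12 8)(4 7 11)|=12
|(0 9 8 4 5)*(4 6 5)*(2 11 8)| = 7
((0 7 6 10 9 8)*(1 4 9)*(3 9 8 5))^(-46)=((0 7 6 10 1 4 8)(3 9 5))^(-46)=(0 10 8 6 4 7 1)(3 5 9)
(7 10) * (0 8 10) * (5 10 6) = (0 8 6 5 10 7) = [8, 1, 2, 3, 4, 10, 5, 0, 6, 9, 7]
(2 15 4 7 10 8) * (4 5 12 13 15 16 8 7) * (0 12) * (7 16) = [12, 1, 7, 3, 4, 0, 6, 10, 2, 9, 16, 11, 13, 15, 14, 5, 8] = (0 12 13 15 5)(2 7 10 16 8)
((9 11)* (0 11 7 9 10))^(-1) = (0 10 11)(7 9)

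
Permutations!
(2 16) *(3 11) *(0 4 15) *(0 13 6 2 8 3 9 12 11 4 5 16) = (0 5 16 8 3 4 15 13 6 2)(9 12 11) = [5, 1, 0, 4, 15, 16, 2, 7, 3, 12, 10, 9, 11, 6, 14, 13, 8]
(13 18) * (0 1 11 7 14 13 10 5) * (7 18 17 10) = [1, 11, 2, 3, 4, 0, 6, 14, 8, 9, 5, 18, 12, 17, 13, 15, 16, 10, 7] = (0 1 11 18 7 14 13 17 10 5)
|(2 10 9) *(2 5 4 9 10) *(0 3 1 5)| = |(10)(0 3 1 5 4 9)| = 6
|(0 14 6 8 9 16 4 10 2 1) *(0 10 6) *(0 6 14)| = |(1 10 2)(4 14 6 8 9 16)| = 6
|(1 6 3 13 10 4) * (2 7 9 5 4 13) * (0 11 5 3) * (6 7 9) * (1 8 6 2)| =|(0 11 5 4 8 6)(1 7 2 9 3)(10 13)| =30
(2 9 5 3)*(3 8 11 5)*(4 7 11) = (2 9 3)(4 7 11 5 8) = [0, 1, 9, 2, 7, 8, 6, 11, 4, 3, 10, 5]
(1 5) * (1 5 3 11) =(1 3 11) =[0, 3, 2, 11, 4, 5, 6, 7, 8, 9, 10, 1]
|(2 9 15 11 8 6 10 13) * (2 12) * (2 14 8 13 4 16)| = |(2 9 15 11 13 12 14 8 6 10 4 16)| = 12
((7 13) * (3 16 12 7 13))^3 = (3 7 12 16)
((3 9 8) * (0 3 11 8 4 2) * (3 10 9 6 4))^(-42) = ((0 10 9 3 6 4 2)(8 11))^(-42) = (11)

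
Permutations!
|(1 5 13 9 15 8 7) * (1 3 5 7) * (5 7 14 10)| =|(1 14 10 5 13 9 15 8)(3 7)| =8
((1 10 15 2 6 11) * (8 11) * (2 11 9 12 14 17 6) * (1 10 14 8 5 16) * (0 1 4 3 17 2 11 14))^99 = ((0 1)(2 11 10 15 14)(3 17 6 5 16 4)(8 9 12))^99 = (0 1)(2 14 15 10 11)(3 5)(4 6)(16 17)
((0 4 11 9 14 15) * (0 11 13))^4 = (15)(0 4 13)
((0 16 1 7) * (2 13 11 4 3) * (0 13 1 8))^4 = (0 16 8)(1 4 7 3 13 2 11)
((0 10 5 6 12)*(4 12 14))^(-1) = (0 12 4 14 6 5 10)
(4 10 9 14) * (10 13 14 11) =[0, 1, 2, 3, 13, 5, 6, 7, 8, 11, 9, 10, 12, 14, 4] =(4 13 14)(9 11 10)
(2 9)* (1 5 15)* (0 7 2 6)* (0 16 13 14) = (0 7 2 9 6 16 13 14)(1 5 15) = [7, 5, 9, 3, 4, 15, 16, 2, 8, 6, 10, 11, 12, 14, 0, 1, 13]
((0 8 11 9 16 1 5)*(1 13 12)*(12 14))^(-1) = (0 5 1 12 14 13 16 9 11 8)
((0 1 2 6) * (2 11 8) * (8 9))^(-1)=(0 6 2 8 9 11 1)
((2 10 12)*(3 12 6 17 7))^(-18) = (2 17 12 6 3 10 7)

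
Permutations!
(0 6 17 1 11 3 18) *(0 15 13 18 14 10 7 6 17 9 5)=(0 17 1 11 3 14 10 7 6 9 5)(13 18 15)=[17, 11, 2, 14, 4, 0, 9, 6, 8, 5, 7, 3, 12, 18, 10, 13, 16, 1, 15]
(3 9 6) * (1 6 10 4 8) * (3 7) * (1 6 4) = [0, 4, 2, 9, 8, 5, 7, 3, 6, 10, 1] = (1 4 8 6 7 3 9 10)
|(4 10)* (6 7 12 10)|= |(4 6 7 12 10)|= 5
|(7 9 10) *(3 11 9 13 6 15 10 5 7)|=9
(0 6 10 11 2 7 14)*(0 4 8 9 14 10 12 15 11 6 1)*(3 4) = (0 1)(2 7 10 6 12 15 11)(3 4 8 9 14) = [1, 0, 7, 4, 8, 5, 12, 10, 9, 14, 6, 2, 15, 13, 3, 11]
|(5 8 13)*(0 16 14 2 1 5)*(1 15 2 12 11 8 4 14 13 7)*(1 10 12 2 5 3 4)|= 105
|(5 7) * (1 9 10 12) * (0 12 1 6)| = |(0 12 6)(1 9 10)(5 7)| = 6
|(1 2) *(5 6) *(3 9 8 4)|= |(1 2)(3 9 8 4)(5 6)|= 4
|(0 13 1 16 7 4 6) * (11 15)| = |(0 13 1 16 7 4 6)(11 15)| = 14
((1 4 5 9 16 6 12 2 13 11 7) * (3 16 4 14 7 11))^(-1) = ((1 14 7)(2 13 3 16 6 12)(4 5 9))^(-1) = (1 7 14)(2 12 6 16 3 13)(4 9 5)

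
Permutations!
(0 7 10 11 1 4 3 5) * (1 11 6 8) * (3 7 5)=(11)(0 5)(1 4 7 10 6 8)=[5, 4, 2, 3, 7, 0, 8, 10, 1, 9, 6, 11]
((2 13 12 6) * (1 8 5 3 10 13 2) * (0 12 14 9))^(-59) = ((0 12 6 1 8 5 3 10 13 14 9))^(-59) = (0 10 1 9 3 6 14 5 12 13 8)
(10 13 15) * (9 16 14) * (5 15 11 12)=[0, 1, 2, 3, 4, 15, 6, 7, 8, 16, 13, 12, 5, 11, 9, 10, 14]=(5 15 10 13 11 12)(9 16 14)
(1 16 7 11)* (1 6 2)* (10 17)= (1 16 7 11 6 2)(10 17)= [0, 16, 1, 3, 4, 5, 2, 11, 8, 9, 17, 6, 12, 13, 14, 15, 7, 10]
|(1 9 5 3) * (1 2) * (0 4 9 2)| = 10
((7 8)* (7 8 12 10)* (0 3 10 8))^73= (0 3 10 7 12 8)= ((0 3 10 7 12 8))^73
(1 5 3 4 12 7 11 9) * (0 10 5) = (0 10 5 3 4 12 7 11 9 1) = [10, 0, 2, 4, 12, 3, 6, 11, 8, 1, 5, 9, 7]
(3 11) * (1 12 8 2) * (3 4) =(1 12 8 2)(3 11 4) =[0, 12, 1, 11, 3, 5, 6, 7, 2, 9, 10, 4, 8]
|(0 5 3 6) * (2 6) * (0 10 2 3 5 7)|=|(0 7)(2 6 10)|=6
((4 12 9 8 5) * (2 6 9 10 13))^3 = ((2 6 9 8 5 4 12 10 13))^3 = (2 8 12)(4 13 9)(5 10 6)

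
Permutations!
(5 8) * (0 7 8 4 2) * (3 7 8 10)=[8, 1, 0, 7, 2, 4, 6, 10, 5, 9, 3]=(0 8 5 4 2)(3 7 10)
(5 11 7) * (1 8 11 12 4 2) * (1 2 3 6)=(1 8 11 7 5 12 4 3 6)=[0, 8, 2, 6, 3, 12, 1, 5, 11, 9, 10, 7, 4]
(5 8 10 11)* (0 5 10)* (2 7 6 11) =(0 5 8)(2 7 6 11 10) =[5, 1, 7, 3, 4, 8, 11, 6, 0, 9, 2, 10]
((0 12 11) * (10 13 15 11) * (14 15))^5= (0 15 13 12 11 14 10)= ((0 12 10 13 14 15 11))^5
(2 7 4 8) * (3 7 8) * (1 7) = (1 7 4 3)(2 8) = [0, 7, 8, 1, 3, 5, 6, 4, 2]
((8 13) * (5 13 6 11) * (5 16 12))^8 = (5 13 8 6 11 16 12)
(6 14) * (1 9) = [0, 9, 2, 3, 4, 5, 14, 7, 8, 1, 10, 11, 12, 13, 6] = (1 9)(6 14)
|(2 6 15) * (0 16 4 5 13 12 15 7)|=|(0 16 4 5 13 12 15 2 6 7)|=10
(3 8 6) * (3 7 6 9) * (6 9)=(3 8 6 7 9)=[0, 1, 2, 8, 4, 5, 7, 9, 6, 3]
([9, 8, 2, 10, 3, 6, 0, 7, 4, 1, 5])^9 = (10)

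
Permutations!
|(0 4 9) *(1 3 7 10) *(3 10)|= |(0 4 9)(1 10)(3 7)|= 6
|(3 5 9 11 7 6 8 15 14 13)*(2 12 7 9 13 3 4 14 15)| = 10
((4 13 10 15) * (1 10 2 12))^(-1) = (1 12 2 13 4 15 10)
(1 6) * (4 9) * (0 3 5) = (0 3 5)(1 6)(4 9) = [3, 6, 2, 5, 9, 0, 1, 7, 8, 4]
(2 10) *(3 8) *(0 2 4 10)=[2, 1, 0, 8, 10, 5, 6, 7, 3, 9, 4]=(0 2)(3 8)(4 10)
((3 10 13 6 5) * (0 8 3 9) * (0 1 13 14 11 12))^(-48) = ((0 8 3 10 14 11 12)(1 13 6 5 9))^(-48) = (0 8 3 10 14 11 12)(1 6 9 13 5)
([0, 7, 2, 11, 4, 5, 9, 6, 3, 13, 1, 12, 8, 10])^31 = (1 7 6 9 13 10)(3 8 12 11)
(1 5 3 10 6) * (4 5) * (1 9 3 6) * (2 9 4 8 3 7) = [0, 8, 9, 10, 5, 6, 4, 2, 3, 7, 1] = (1 8 3 10)(2 9 7)(4 5 6)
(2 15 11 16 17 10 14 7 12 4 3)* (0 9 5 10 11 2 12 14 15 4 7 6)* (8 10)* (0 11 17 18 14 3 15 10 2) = [9, 1, 4, 12, 15, 8, 11, 3, 2, 5, 10, 16, 7, 13, 6, 0, 18, 17, 14] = (0 9 5 8 2 4 15)(3 12 7)(6 11 16 18 14)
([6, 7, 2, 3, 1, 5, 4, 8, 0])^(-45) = (0 1)(4 8)(6 7)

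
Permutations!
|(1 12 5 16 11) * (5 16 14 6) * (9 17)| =|(1 12 16 11)(5 14 6)(9 17)| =12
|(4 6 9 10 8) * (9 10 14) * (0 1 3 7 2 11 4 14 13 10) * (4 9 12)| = 14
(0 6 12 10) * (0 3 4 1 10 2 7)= [6, 10, 7, 4, 1, 5, 12, 0, 8, 9, 3, 11, 2]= (0 6 12 2 7)(1 10 3 4)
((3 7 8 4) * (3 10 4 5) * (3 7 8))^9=(3 8 5 7)(4 10)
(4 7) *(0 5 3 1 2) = (0 5 3 1 2)(4 7) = [5, 2, 0, 1, 7, 3, 6, 4]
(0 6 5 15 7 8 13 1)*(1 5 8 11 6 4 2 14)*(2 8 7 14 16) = (0 4 8 13 5 15 14 1)(2 16)(6 7 11) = [4, 0, 16, 3, 8, 15, 7, 11, 13, 9, 10, 6, 12, 5, 1, 14, 2]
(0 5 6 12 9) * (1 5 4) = [4, 5, 2, 3, 1, 6, 12, 7, 8, 0, 10, 11, 9] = (0 4 1 5 6 12 9)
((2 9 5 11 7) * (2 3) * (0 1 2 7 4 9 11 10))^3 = (0 11 5 1 4 10 2 9)(3 7)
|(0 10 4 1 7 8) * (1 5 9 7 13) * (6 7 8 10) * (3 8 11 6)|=|(0 3 8)(1 13)(4 5 9 11 6 7 10)|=42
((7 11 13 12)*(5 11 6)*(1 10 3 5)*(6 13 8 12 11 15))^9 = ((1 10 3 5 15 6)(7 13 11 8 12))^9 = (1 5)(3 6)(7 12 8 11 13)(10 15)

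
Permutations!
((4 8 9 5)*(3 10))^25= ((3 10)(4 8 9 5))^25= (3 10)(4 8 9 5)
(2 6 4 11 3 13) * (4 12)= (2 6 12 4 11 3 13)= [0, 1, 6, 13, 11, 5, 12, 7, 8, 9, 10, 3, 4, 2]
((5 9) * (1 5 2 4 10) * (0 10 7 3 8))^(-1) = (0 8 3 7 4 2 9 5 1 10)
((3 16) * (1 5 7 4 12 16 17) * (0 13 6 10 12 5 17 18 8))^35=(0 8 18 3 16 12 10 6 13)(1 17)(4 7 5)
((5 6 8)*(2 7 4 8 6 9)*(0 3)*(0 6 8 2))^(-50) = (0 5 6)(2 7 4)(3 9 8)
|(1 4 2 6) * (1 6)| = 3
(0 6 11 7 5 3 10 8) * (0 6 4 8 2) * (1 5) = (0 4 8 6 11 7 1 5 3 10 2) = [4, 5, 0, 10, 8, 3, 11, 1, 6, 9, 2, 7]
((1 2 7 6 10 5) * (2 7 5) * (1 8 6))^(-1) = ((1 7)(2 5 8 6 10))^(-1) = (1 7)(2 10 6 8 5)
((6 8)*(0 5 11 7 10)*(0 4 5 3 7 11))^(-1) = (11)(0 5 4 10 7 3)(6 8)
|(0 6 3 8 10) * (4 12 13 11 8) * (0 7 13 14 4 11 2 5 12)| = |(0 6 3 11 8 10 7 13 2 5 12 14 4)| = 13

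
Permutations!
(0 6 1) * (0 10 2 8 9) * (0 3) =[6, 10, 8, 0, 4, 5, 1, 7, 9, 3, 2] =(0 6 1 10 2 8 9 3)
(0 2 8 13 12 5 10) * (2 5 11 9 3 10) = (0 5 2 8 13 12 11 9 3 10) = [5, 1, 8, 10, 4, 2, 6, 7, 13, 3, 0, 9, 11, 12]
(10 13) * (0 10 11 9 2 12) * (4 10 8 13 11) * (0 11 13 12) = (0 8 12 11 9 2)(4 10 13) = [8, 1, 0, 3, 10, 5, 6, 7, 12, 2, 13, 9, 11, 4]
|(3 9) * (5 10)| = 2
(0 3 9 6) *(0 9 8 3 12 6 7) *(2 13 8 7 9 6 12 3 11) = (0 3 7)(2 13 8 11) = [3, 1, 13, 7, 4, 5, 6, 0, 11, 9, 10, 2, 12, 8]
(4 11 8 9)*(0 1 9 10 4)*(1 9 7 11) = (0 9)(1 7 11 8 10 4) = [9, 7, 2, 3, 1, 5, 6, 11, 10, 0, 4, 8]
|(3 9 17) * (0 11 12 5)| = 12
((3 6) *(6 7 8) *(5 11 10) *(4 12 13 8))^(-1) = ((3 7 4 12 13 8 6)(5 11 10))^(-1) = (3 6 8 13 12 4 7)(5 10 11)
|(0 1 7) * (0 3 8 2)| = 6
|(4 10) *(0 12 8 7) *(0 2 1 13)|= 14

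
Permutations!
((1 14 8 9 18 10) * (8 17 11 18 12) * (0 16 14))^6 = ((0 16 14 17 11 18 10 1)(8 9 12))^6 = (0 10 11 14)(1 18 17 16)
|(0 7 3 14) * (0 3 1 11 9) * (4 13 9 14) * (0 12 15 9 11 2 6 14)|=30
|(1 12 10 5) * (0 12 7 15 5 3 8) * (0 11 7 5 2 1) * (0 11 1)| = 11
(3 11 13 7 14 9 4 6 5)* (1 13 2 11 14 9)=(1 13 7 9 4 6 5 3 14)(2 11)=[0, 13, 11, 14, 6, 3, 5, 9, 8, 4, 10, 2, 12, 7, 1]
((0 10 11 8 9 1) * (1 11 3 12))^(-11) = ((0 10 3 12 1)(8 9 11))^(-11) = (0 1 12 3 10)(8 9 11)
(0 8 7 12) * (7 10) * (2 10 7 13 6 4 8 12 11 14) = (0 12)(2 10 13 6 4 8 7 11 14) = [12, 1, 10, 3, 8, 5, 4, 11, 7, 9, 13, 14, 0, 6, 2]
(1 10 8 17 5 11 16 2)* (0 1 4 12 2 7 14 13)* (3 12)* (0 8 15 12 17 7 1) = (1 10 15 12 2 4 3 17 5 11 16)(7 14 13 8) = [0, 10, 4, 17, 3, 11, 6, 14, 7, 9, 15, 16, 2, 8, 13, 12, 1, 5]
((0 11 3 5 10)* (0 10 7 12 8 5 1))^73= (0 11 3 1)(5 7 12 8)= ((0 11 3 1)(5 7 12 8))^73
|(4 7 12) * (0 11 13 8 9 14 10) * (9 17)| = 24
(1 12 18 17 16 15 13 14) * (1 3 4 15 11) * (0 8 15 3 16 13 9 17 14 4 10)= (0 8 15 9 17 13 4 3 10)(1 12 18 14 16 11)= [8, 12, 2, 10, 3, 5, 6, 7, 15, 17, 0, 1, 18, 4, 16, 9, 11, 13, 14]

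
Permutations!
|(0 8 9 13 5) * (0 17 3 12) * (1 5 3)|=|(0 8 9 13 3 12)(1 5 17)|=6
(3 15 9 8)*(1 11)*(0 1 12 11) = [1, 0, 2, 15, 4, 5, 6, 7, 3, 8, 10, 12, 11, 13, 14, 9] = (0 1)(3 15 9 8)(11 12)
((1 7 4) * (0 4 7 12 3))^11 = (0 4 1 12 3)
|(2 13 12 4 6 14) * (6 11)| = 7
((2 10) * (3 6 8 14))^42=(3 8)(6 14)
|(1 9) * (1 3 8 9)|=|(3 8 9)|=3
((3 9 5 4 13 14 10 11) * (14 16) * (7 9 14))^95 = ((3 14 10 11)(4 13 16 7 9 5))^95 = (3 11 10 14)(4 5 9 7 16 13)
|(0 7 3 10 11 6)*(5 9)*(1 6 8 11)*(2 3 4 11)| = 10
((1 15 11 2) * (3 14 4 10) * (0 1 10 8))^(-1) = ((0 1 15 11 2 10 3 14 4 8))^(-1) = (0 8 4 14 3 10 2 11 15 1)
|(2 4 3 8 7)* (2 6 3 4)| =4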